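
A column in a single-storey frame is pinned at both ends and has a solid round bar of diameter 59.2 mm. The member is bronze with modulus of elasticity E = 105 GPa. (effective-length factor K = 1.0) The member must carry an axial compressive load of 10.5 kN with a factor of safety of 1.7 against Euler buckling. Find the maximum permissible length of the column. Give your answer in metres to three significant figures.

L_max ≈ 5.92 m

I = πd⁴/64 = π×59.2⁴/64 = 6.029×10^5 mm⁴
I = 6.029×10^-7 m⁴
Required critical load P_cr = n·P = 1.7 × 10.5 = 17.85 kN = 1.785×10^4 N
From P_cr = π²EI/(K·L)²:  L = (1/K)·√(π²EI/P_cr) = (1/1)·√(π²×1.05×10^11×6.029×10^-7/1.785×10^4)
L = 5.92 m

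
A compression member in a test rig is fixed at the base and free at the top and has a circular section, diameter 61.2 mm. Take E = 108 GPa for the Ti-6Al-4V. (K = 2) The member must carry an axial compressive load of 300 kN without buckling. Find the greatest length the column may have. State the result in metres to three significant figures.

I = πd⁴/64 = π×61.2⁴/64 = 6.886×10^5 mm⁴
I = 6.886×10^-7 m⁴
At the buckling limit P_cr = P = 3.000×10^5 N
From P_cr = π²EI/(K·L)²:  L = (1/K)·√(π²EI/P_cr) = (1/2)·√(π²×1.08×10^11×6.886×10^-7/3.000×10^5)
L = 0.782 m

L_max ≈ 0.782 m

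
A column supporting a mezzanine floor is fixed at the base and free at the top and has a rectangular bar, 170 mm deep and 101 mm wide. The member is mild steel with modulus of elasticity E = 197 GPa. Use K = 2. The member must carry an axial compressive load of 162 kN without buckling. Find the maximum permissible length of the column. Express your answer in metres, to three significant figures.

Buckling occurs about the weak axis: I_min = h·b³/12 with b = 101 mm (the shorter side).
I_min = 170×101³/12 = 1.460×10^7 mm⁴
I = 1.460×10^-5 m⁴
At the buckling limit P_cr = P = 1.620×10^5 N
From P_cr = π²EI/(K·L)²:  L = (1/K)·√(π²EI/P_cr) = (1/2)·√(π²×1.97×10^11×1.460×10^-5/1.620×10^5)
L = 6.62 m

L_max ≈ 6.62 m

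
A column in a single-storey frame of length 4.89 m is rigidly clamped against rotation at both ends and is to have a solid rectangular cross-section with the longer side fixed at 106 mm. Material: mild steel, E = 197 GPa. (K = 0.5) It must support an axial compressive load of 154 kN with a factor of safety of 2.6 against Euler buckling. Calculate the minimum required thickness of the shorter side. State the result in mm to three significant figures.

Required P_cr = n·P = 2.6 × 154 = 400.4 kN
L_e = K·L = 0.5 × 4.89 = 2.445 m
Required I = P_cr·L_e²/(π²E) = 4.004×10^5 × 2.445² / (π² × 1.97×10^11) = 1.231×10^-6 m⁴
I_req = 1.231×10^6 mm⁴
Rectangle, weak axis: I_min = h·b³/12 with h = 106 mm fixed  ⇒  b = (12I/h)^(1/3) = 51.8 mm

b ≈ 51.8 mm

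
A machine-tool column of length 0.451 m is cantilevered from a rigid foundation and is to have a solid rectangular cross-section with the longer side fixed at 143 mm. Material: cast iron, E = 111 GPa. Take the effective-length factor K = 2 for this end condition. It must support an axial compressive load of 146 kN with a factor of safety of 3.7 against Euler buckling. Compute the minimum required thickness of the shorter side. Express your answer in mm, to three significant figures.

Required P_cr = n·P = 3.7 × 146 = 540.2 kN
L_e = K·L = 2 × 0.451 = 0.9020 m
Required I = P_cr·L_e²/(π²E) = 5.402×10^5 × 0.9020² / (π² × 1.11×10^11) = 4.012×10^-7 m⁴
I_req = 4.012×10^5 mm⁴
Rectangle, weak axis: I_min = h·b³/12 with h = 143 mm fixed  ⇒  b = (12I/h)^(1/3) = 32.3 mm

b ≈ 32.3 mm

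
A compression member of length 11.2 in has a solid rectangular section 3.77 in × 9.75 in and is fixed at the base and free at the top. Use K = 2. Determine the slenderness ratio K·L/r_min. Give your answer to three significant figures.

λ ≈ 20.6

Buckling occurs about the weak axis: I_min = h·b³/12 with b = 3.77 in (the shorter side).
I_min = 9.75×3.77³/12 = 43.54 in⁴
A = 36.76 in²;  r_min = √(I/A) = √(43.54/36.76) = 1.088 in
L_e = K·L = 2 × 11.2 = 22.40 in
λ = L_e / r_min = 22.400 / 1.088 = 20.6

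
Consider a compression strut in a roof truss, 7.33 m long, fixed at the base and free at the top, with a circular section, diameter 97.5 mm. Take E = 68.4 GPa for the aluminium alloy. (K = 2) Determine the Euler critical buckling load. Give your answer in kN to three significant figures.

P_cr ≈ 13.9 kN

I = πd⁴/64 = π×97.5⁴/64 = 4.436×10^6 mm⁴
I = 4.436×10^6 mm⁴ = 4.436×10^-6 m⁴
Effective length L_e = K·L = 2 × 7.33 = 14.66 m
P_cr = π²EI / L_e² = π² × 68.4×10⁹ × 4.436×10^-6 / 14.66² = 1.393×10^4 N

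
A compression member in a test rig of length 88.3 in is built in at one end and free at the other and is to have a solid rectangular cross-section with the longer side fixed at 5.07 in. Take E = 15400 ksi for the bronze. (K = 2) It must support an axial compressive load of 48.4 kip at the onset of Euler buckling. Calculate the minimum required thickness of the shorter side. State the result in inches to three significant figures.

b ≈ 2.86 in

L_e = K·L = 2 × 88.3 = 176.6 in
Required I = P_cr·L_e²/(π²E) = 4.840×10^4 × 176.6² / (π² × 1.54×10^7) = 9.931 in⁴
Rectangle, weak axis: I_min = h·b³/12 with h = 5.07 in fixed  ⇒  b = (12I/h)^(1/3) = 2.86 in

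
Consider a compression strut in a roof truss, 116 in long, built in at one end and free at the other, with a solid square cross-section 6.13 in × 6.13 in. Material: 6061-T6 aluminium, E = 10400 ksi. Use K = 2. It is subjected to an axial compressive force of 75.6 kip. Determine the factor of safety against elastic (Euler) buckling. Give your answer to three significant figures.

n ≈ 2.97

I = a⁴/12 = 6.13⁴/12 = 117.7 in⁴
Effective length L_e = K·L = 2 × 116 = 232.0 in
P_cr = π²EI / L_e² = π² × 10400×10³ × 117.7 / 232.0² = 2.244×10^5 lb
Factor of safety n = P_cr / P = 224.40 / 75.6 = 2.97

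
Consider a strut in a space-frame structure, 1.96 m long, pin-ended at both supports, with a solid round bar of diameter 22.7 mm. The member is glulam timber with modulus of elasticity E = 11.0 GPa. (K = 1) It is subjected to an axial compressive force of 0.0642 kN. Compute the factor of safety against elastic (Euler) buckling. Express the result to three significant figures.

n ≈ 5.74

I = πd⁴/64 = π×22.7⁴/64 = 1.303×10^4 mm⁴
I = 1.303×10^4 mm⁴ = 1.303×10^-8 m⁴
Effective length L_e = K·L = 1 × 1.96 = 1.960 m
P_cr = π²EI / L_e² = π² × 11.0×10⁹ × 1.303×10^-8 / 1.960² = 368.3 N
Factor of safety n = P_cr / P = 0.36834 / 0.0642 = 5.74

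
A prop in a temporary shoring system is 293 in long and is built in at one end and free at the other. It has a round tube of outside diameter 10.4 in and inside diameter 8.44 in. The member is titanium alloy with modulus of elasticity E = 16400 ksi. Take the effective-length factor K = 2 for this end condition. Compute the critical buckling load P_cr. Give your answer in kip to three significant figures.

d_o = 10.4 in, d_i = 8.44 in
I = π(d_o⁴ − d_i⁴)/64 = π(10.4⁴ − 8.440⁴)/64 = 325.2 in⁴
Effective length L_e = K·L = 2 × 293 = 586.0 in
P_cr = π²EI / L_e² = π² × 16400×10³ × 325.2 / 586.0² = 1.533×10^5 lb

P_cr ≈ 153 kip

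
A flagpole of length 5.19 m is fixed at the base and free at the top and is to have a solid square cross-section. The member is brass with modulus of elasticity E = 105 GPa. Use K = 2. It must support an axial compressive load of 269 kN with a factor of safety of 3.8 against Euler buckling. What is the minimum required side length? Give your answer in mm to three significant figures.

Required P_cr = n·P = 3.8 × 269 = 1022 kN
L_e = K·L = 2 × 5.19 = 10.38 m
Required I = P_cr·L_e²/(π²E) = 1.022×10^6 × 10.38² / (π² × 1.05×10^11) = 1.063×10^-4 m⁴
I_req = 1.063×10^8 mm⁴
Solid square: I = a⁴/12  ⇒  a = (12I)^(1/4) = (12×1.063×10^8)^(1/4) = 189 mm

a ≈ 189 mm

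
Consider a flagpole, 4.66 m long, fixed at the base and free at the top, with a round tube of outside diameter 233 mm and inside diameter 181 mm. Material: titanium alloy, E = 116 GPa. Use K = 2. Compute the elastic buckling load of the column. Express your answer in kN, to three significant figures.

d_o = 233 mm, d_i = 181 mm
I = π(d_o⁴ − d_i⁴)/64 = π(233⁴ − 181.0⁴)/64 = 9.199×10^7 mm⁴
I = 9.199×10^7 mm⁴ = 9.199×10^-5 m⁴
Effective length L_e = K·L = 2 × 4.66 = 9.320 m
P_cr = π²EI / L_e² = π² × 116×10⁹ × 9.199×10^-5 / 9.320² = 1.212×10^6 N

P_cr ≈ 1210 kN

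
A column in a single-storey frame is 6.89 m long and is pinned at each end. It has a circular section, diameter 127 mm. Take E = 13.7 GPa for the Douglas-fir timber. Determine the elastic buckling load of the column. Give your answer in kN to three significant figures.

I = πd⁴/64 = π×127⁴/64 = 1.277×10^7 mm⁴
I = 1.277×10^7 mm⁴ = 1.277×10^-5 m⁴
Effective length L_e = K·L = 1 × 6.89 = 6.890 m
P_cr = π²EI / L_e² = π² × 13.7×10⁹ × 1.277×10^-5 / 6.890² = 3.637×10^4 N

P_cr ≈ 36.4 kN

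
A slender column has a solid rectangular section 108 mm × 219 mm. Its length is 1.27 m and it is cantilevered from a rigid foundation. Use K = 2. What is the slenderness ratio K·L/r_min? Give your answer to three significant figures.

For a rectangle r_min = b/√12 = 108/√12 = 31.18 mm
L_e = K·L = 2 × 1.27 m = 2.540 m = 2540.0 mm
λ = L_e / r_min = 2540.0 / 31.18 = 81.5

λ ≈ 81.5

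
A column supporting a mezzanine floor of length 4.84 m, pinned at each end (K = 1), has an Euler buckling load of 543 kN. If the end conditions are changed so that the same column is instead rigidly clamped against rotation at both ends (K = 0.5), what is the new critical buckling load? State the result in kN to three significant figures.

P_cr ≈ 2170 kN

P_cr ∝ 1/K², so P_cr,new = P_cr,old × (K_old/K_new)² = 543 × (1/0.5)²
= 543 × 4.000 = 2170 kN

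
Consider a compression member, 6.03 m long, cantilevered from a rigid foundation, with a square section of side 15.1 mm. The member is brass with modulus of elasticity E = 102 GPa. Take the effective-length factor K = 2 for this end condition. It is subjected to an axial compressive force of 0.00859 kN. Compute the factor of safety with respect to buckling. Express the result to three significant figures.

I = a⁴/12 = 15.1⁴/12 = 4.332×10^3 mm⁴
I = 4.332×10^3 mm⁴ = 4.332×10^-9 m⁴
Effective length L_e = K·L = 2 × 6.03 = 12.06 m
P_cr = π²EI / L_e² = π² × 102×10⁹ × 4.332×10^-9 / 12.06² = 29.99 N
Factor of safety n = P_cr / P = 0.029987 / 0.00859 = 3.49

n ≈ 3.49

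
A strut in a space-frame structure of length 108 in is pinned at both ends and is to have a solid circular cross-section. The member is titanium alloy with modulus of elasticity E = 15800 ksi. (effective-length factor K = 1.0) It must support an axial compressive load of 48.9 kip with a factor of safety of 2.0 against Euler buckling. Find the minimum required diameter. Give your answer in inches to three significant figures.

Required P_cr = n·P = 2.0 × 48.9 = 97.80 kip
L_e = K·L = 1 × 108 = 108.0 in
Required I = P_cr·L_e²/(π²E) = 9.780×10^4 × 108.0² / (π² × 1.58×10^7) = 7.315 in⁴
Solid circle: I = πd⁴/64  ⇒  d = (64I/π)^(1/4) = (64×7.315/π)^(1/4) = 3.49 in

d ≈ 3.49 in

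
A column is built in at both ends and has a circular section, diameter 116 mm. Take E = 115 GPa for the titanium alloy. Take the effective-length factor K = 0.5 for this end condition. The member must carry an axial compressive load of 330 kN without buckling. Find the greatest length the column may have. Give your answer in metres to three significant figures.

L_max ≈ 11.1 m

I = πd⁴/64 = π×116⁴/64 = 8.888×10^6 mm⁴
I = 8.888×10^-6 m⁴
At the buckling limit P_cr = P = 3.300×10^5 N
From P_cr = π²EI/(K·L)²:  L = (1/K)·√(π²EI/P_cr) = (1/0.5)·√(π²×1.15×10^11×8.888×10^-6/3.300×10^5)
L = 11.1 m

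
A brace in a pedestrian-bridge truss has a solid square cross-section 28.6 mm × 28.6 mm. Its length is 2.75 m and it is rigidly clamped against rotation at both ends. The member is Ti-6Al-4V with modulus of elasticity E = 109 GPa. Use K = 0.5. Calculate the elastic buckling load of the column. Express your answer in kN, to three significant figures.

P_cr ≈ 31.7 kN

I = a⁴/12 = 28.6⁴/12 = 5.575×10^4 mm⁴
I = 5.575×10^4 mm⁴ = 5.575×10^-8 m⁴
Effective length L_e = K·L = 0.5 × 2.75 = 1.375 m
P_cr = π²EI / L_e² = π² × 109×10⁹ × 5.575×10^-8 / 1.375² = 3.173×10^4 N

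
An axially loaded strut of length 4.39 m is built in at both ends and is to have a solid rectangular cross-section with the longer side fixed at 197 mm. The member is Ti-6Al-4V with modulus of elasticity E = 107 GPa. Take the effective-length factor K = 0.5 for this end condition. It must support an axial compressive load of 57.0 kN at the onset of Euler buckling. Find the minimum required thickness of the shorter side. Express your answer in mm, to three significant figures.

b ≈ 25.1 mm

L_e = K·L = 0.5 × 4.39 = 2.195 m
Required I = P_cr·L_e²/(π²E) = 5.700×10^4 × 2.195² / (π² × 1.07×10^11) = 2.601×10^-7 m⁴
I_req = 2.601×10^5 mm⁴
Rectangle, weak axis: I_min = h·b³/12 with h = 197 mm fixed  ⇒  b = (12I/h)^(1/3) = 25.1 mm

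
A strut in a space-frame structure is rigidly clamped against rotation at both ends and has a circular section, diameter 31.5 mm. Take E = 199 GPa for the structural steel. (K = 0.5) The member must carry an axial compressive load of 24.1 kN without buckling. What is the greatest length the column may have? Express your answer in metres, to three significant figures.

I = πd⁴/64 = π×31.5⁴/64 = 4.833×10^4 mm⁴
I = 4.833×10^-8 m⁴
At the buckling limit P_cr = P = 2.410×10^4 N
From P_cr = π²EI/(K·L)²:  L = (1/K)·√(π²EI/P_cr) = (1/0.5)·√(π²×1.99×10^11×4.833×10^-8/2.410×10^4)
L = 3.97 m

L_max ≈ 3.97 m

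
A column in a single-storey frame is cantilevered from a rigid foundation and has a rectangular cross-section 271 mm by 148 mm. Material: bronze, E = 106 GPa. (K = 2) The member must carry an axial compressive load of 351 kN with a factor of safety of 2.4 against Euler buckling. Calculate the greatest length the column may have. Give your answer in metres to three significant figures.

Buckling occurs about the weak axis: I_min = h·b³/12 with b = 148 mm (the shorter side).
I_min = 271×148³/12 = 7.321×10^7 mm⁴
I = 7.321×10^-5 m⁴
Required critical load P_cr = n·P = 2.4 × 351 = 842.4 kN = 8.424×10^5 N
From P_cr = π²EI/(K·L)²:  L = (1/K)·√(π²EI/P_cr) = (1/2)·√(π²×1.06×10^11×7.321×10^-5/8.424×10^5)
L = 4.77 m

L_max ≈ 4.77 m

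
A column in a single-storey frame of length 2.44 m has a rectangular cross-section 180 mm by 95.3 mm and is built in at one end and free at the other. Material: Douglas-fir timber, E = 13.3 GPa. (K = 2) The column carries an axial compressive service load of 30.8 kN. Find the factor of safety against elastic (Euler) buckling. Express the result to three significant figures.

Buckling occurs about the weak axis: I_min = h·b³/12 with b = 95.3 mm (the shorter side).
I_min = 180×95.3³/12 = 1.298×10^7 mm⁴
I = 1.298×10^7 mm⁴ = 1.298×10^-5 m⁴
Effective length L_e = K·L = 2 × 2.44 = 4.880 m
P_cr = π²EI / L_e² = π² × 13.3×10⁹ × 1.298×10^-5 / 4.880² = 7.156×10^4 N
Factor of safety n = P_cr / P = 71.562 / 30.8 = 2.32

n ≈ 2.32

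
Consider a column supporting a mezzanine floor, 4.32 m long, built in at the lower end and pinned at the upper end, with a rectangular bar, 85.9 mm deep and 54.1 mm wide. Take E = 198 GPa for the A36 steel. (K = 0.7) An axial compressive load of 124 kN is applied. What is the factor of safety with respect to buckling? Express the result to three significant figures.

Buckling occurs about the weak axis: I_min = h·b³/12 with b = 54.1 mm (the shorter side).
I_min = 85.9×54.1³/12 = 1.133×10^6 mm⁴
I = 1.133×10^6 mm⁴ = 1.133×10^-6 m⁴
Effective length L_e = K·L = 0.7 × 4.32 = 3.024 m
P_cr = π²EI / L_e² = π² × 198×10⁹ × 1.133×10^-6 / 3.024² = 2.422×10^5 N
Factor of safety n = P_cr / P = 242.22 / 124 = 1.95

n ≈ 1.95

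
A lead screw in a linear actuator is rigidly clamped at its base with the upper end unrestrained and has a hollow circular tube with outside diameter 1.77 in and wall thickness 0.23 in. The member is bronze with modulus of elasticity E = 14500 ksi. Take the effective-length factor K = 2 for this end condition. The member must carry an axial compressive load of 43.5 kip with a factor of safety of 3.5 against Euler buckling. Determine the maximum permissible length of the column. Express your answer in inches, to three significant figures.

Inner diameter d_i = 1.77 − 2×0.23 = 1.310 in
I = π(d_o⁴ − d_i⁴)/64 = π(1.77⁴ − 1.310⁴)/64 = 0.3372 in⁴
Required critical load P_cr = n·P = 3.5 × 43.5 = 152.2 kip = 1.522×10^5 lb
From P_cr = π²EI/(K·L)²:  L = (1/K)·√(π²EI/P_cr) = (1/2)·√(π²×1.45×10^7×0.3372/1.522×10^5)
L = 8.90 in

L_max ≈ 8.90 in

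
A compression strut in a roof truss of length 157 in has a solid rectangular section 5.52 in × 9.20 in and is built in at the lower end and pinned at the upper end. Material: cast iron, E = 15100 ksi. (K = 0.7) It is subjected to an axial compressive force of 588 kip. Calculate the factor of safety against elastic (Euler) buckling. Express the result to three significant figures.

Buckling occurs about the weak axis: I_min = h·b³/12 with b = 5.52 in (the shorter side).
I_min = 9.20×5.52³/12 = 129.0 in⁴
Effective length L_e = K·L = 0.7 × 157 = 109.9 in
P_cr = π²EI / L_e² = π² × 15100×10³ × 129.0 / 109.9² = 1.591×10^6 lb
Factor of safety n = P_cr / P = 1591.1 / 588 = 2.71

n ≈ 2.71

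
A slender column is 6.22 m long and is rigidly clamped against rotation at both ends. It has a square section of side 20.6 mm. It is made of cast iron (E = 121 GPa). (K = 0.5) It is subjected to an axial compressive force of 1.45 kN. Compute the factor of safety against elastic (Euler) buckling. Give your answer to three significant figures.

n ≈ 1.28

I = a⁴/12 = 20.6⁴/12 = 1.501×10^4 mm⁴
I = 1.501×10^4 mm⁴ = 1.501×10^-8 m⁴
Effective length L_e = K·L = 0.5 × 6.22 = 3.110 m
P_cr = π²EI / L_e² = π² × 121×10⁹ × 1.501×10^-8 / 3.110² = 1.853×10^3 N
Factor of safety n = P_cr / P = 1.8529 / 1.45 = 1.28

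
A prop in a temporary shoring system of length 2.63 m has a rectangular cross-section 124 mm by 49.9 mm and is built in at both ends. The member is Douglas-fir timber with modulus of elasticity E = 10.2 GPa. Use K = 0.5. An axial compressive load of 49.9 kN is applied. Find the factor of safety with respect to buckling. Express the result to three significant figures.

Buckling occurs about the weak axis: I_min = h·b³/12 with b = 49.9 mm (the shorter side).
I_min = 124×49.9³/12 = 1.284×10^6 mm⁴
I = 1.284×10^6 mm⁴ = 1.284×10^-6 m⁴
Effective length L_e = K·L = 0.5 × 2.63 = 1.315 m
P_cr = π²EI / L_e² = π² × 10.2×10⁹ × 1.284×10^-6 / 1.315² = 7.475×10^4 N
Factor of safety n = P_cr / P = 74.746 / 49.9 = 1.50

n ≈ 1.50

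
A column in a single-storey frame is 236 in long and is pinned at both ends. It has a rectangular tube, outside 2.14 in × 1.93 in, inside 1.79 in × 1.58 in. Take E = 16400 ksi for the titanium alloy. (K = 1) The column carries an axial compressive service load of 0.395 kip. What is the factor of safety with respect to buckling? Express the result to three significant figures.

n ≈ 5.10

Weak-axis I_min = (h_o·b_o³ − h_i·b_i³)/12 with b_o = 1.93, b_i = 1.580 in (shorter outer/inner sides).
I_min = (2.14×1.93³ − 1.790×1.580³)/12 = 0.6937 in⁴
Effective length L_e = K·L = 1 × 236 = 236.0 in
P_cr = π²EI / L_e² = π² × 16400×10³ × 0.6937 / 236.0² = 2.016×10^3 lb
Factor of safety n = P_cr / P = 2.0160 / 0.395 = 5.10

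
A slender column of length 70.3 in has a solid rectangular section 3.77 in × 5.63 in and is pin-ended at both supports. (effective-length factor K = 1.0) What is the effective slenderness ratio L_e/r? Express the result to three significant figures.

For a rectangle r_min = b/√12 = 3.77/√12 = 1.088 in
L_e = K·L = 1 × 70.3 = 70.30 in
λ = L_e / r_min = 70.300 / 1.088 = 64.6

λ ≈ 64.6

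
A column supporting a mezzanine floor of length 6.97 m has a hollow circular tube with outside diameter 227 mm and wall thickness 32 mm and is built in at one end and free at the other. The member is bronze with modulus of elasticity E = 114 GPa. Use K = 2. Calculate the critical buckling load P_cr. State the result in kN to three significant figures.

Inner diameter d_i = 227 − 2×32 = 163.0 mm
I = π(d_o⁴ − d_i⁴)/64 = π(227⁴ − 163.0⁴)/64 = 9.569×10^7 mm⁴
I = 9.569×10^7 mm⁴ = 9.569×10^-5 m⁴
Effective length L_e = K·L = 2 × 6.97 = 13.94 m
P_cr = π²EI / L_e² = π² × 114×10⁹ × 9.569×10^-5 / 13.94² = 5.540×10^5 N

P_cr ≈ 554 kN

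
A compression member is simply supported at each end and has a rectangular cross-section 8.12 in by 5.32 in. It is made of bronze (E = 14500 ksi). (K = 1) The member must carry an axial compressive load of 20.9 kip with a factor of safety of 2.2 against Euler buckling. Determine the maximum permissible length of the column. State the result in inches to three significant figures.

Buckling occurs about the weak axis: I_min = h·b³/12 with b = 5.32 in (the shorter side).
I_min = 8.12×5.32³/12 = 101.9 in⁴
Required critical load P_cr = n·P = 2.2 × 20.9 = 45.98 kip = 4.598×10^4 lb
From P_cr = π²EI/(K·L)²:  L = (1/K)·√(π²EI/P_cr) = (1/1)·√(π²×1.45×10^7×101.9/4.598×10^4)
L = 563 in

L_max ≈ 563 in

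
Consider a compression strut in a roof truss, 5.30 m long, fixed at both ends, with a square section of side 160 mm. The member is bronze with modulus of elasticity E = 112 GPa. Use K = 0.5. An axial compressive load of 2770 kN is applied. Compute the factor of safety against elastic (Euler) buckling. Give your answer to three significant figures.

n ≈ 3.10

I = a⁴/12 = 160⁴/12 = 5.461×10^7 mm⁴
I = 5.461×10^7 mm⁴ = 5.461×10^-5 m⁴
Effective length L_e = K·L = 0.5 × 5.30 = 2.650 m
P_cr = π²EI / L_e² = π² × 112×10⁹ × 5.461×10^-5 / 2.650² = 8.597×10^6 N
Factor of safety n = P_cr / P = 8596.6 / 2770 = 3.10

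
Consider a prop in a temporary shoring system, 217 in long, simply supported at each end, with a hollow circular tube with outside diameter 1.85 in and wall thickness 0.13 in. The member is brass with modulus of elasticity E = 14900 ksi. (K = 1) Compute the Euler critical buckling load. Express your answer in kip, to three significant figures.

Inner diameter d_i = 1.85 − 2×0.13 = 1.590 in
I = π(d_o⁴ − d_i⁴)/64 = π(1.85⁴ − 1.590⁴)/64 = 0.2613 in⁴
Effective length L_e = K·L = 1 × 217 = 217.0 in
P_cr = π²EI / L_e² = π² × 14900×10³ × 0.2613 / 217.0² = 815.9 lb

P_cr ≈ 0.816 kip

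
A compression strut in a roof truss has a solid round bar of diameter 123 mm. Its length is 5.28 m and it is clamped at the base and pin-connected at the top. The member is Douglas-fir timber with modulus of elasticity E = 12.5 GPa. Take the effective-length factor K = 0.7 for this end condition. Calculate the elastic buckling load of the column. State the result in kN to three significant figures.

I = πd⁴/64 = π×123⁴/64 = 1.124×10^7 mm⁴
I = 1.124×10^7 mm⁴ = 1.124×10^-5 m⁴
Effective length L_e = K·L = 0.7 × 5.28 = 3.696 m
P_cr = π²EI / L_e² = π² × 12.5×10⁹ × 1.124×10^-5 / 3.696² = 1.015×10^5 N

P_cr ≈ 101 kN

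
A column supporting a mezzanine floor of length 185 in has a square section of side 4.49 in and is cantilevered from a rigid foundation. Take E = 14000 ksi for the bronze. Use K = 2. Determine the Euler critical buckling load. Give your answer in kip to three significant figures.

I = a⁴/12 = 4.49⁴/12 = 33.87 in⁴
Effective length L_e = K·L = 2 × 185 = 370.0 in
P_cr = π²EI / L_e² = π² × 14000×10³ × 33.87 / 370.0² = 3.418×10^4 lb

P_cr ≈ 34.2 kip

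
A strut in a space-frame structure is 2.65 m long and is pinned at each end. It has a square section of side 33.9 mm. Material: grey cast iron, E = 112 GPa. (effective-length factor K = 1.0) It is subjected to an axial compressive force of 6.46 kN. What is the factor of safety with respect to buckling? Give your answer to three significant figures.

n ≈ 2.68

I = a⁴/12 = 33.9⁴/12 = 1.101×10^5 mm⁴
I = 1.101×10^5 mm⁴ = 1.101×10^-7 m⁴
Effective length L_e = K·L = 1 × 2.65 = 2.650 m
P_cr = π²EI / L_e² = π² × 112×10⁹ × 1.101×10^-7 / 2.650² = 1.732×10^4 N
Factor of safety n = P_cr / P = 17.324 / 6.46 = 2.68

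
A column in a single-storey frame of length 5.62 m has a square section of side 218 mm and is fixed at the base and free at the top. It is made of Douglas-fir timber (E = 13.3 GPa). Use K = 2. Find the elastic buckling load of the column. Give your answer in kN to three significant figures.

I = a⁴/12 = 218⁴/12 = 1.882×10^8 mm⁴
I = 1.882×10^8 mm⁴ = 1.882×10^-4 m⁴
Effective length L_e = K·L = 2 × 5.62 = 11.24 m
P_cr = π²EI / L_e² = π² × 13.3×10⁹ × 1.882×10^-4 / 11.24² = 1.956×10^5 N

P_cr ≈ 196 kN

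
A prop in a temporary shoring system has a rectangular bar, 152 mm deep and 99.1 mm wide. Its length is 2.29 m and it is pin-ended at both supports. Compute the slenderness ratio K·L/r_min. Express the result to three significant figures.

Buckling occurs about the weak axis: I_min = h·b³/12 with b = 99.1 mm (the shorter side).
I_min = 152×99.1³/12 = 1.233×10^7 mm⁴
A = 1.506×10^4 mm²;  r_min = √(I/A) = √(1.233×10^7/1.506×10^4) = 28.61 mm
L_e = K·L = 1 × 2.29 m = 2.290 m = 2290.0 mm
λ = L_e / r_min = 2290.0 / 28.61 = 80.0

λ ≈ 80.0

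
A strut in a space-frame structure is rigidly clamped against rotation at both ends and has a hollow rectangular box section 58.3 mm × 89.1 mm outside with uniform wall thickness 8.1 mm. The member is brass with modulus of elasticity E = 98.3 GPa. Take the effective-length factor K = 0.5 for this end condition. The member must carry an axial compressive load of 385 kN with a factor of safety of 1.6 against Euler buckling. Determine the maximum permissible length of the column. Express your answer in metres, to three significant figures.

L_max ≈ 2.53 m

Inner dimensions: h_i = 89.1 − 2×8.1 = 72.90 mm, b_i = 58.3 − 2×8.1 = 42.10 mm
Weak-axis I_min = (h_o·b_o³ − h_i·b_i³)/12 with b_o = 58.3, b_i = 42.10 mm (shorter outer/inner sides).
I_min = (89.1×58.3³ − 72.90×42.10³)/12 = 1.018×10^6 mm⁴
I = 1.018×10^-6 m⁴
Required critical load P_cr = n·P = 1.6 × 385 = 616.0 kN = 6.160×10^5 N
From P_cr = π²EI/(K·L)²:  L = (1/K)·√(π²EI/P_cr) = (1/0.5)·√(π²×9.83×10^10×1.018×10^-6/6.160×10^5)
L = 2.53 m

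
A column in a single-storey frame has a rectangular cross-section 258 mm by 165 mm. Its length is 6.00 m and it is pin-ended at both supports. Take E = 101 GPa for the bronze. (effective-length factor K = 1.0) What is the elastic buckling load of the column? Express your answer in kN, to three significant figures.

P_cr ≈ 2670 kN

Buckling occurs about the weak axis: I_min = h·b³/12 with b = 165 mm (the shorter side).
I_min = 258×165³/12 = 9.658×10^7 mm⁴
I = 9.658×10^7 mm⁴ = 9.658×10^-5 m⁴
Effective length L_e = K·L = 1 × 6.00 = 6.000 m
P_cr = π²EI / L_e² = π² × 101×10⁹ × 9.658×10^-5 / 6.000² = 2.674×10^6 N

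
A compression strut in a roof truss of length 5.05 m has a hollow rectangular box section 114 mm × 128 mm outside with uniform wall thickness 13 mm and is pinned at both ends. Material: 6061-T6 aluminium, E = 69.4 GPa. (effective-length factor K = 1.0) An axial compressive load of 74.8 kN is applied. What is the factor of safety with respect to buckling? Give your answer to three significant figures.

Inner dimensions: h_i = 128 − 2×13 = 102.0 mm, b_i = 114 − 2×13 = 88.00 mm
Weak-axis I_min = (h_o·b_o³ − h_i·b_i³)/12 with b_o = 114, b_i = 88.00 mm (shorter outer/inner sides).
I_min = (128×114³ − 102.0×88.00³)/12 = 1.001×10^7 mm⁴
I = 1.001×10^7 mm⁴ = 1.001×10^-5 m⁴
Effective length L_e = K·L = 1 × 5.05 = 5.050 m
P_cr = π²EI / L_e² = π² × 69.4×10⁹ × 1.001×10^-5 / 5.050² = 2.689×10^5 N
Factor of safety n = P_cr / P = 268.87 / 74.8 = 3.59

n ≈ 3.59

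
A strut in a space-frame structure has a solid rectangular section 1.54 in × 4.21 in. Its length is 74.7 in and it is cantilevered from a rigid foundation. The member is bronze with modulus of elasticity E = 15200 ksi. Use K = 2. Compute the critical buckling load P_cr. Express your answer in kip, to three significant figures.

Buckling occurs about the weak axis: I_min = h·b³/12 with b = 1.54 in (the shorter side).
I_min = 4.21×1.54³/12 = 1.281 in⁴
Effective length L_e = K·L = 2 × 74.7 = 149.4 in
P_cr = π²EI / L_e² = π² × 15200×10³ × 1.281 / 149.4² = 8.612×10^3 lb

P_cr ≈ 8.61 kip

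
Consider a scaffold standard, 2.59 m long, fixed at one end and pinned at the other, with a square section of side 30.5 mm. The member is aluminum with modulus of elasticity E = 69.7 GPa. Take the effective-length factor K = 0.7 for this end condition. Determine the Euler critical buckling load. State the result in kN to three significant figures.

P_cr ≈ 15.1 kN

I = a⁴/12 = 30.5⁴/12 = 7.211×10^4 mm⁴
I = 7.211×10^4 mm⁴ = 7.211×10^-8 m⁴
Effective length L_e = K·L = 0.7 × 2.59 = 1.813 m
P_cr = π²EI / L_e² = π² × 69.7×10⁹ × 7.211×10^-8 / 1.813² = 1.509×10^4 N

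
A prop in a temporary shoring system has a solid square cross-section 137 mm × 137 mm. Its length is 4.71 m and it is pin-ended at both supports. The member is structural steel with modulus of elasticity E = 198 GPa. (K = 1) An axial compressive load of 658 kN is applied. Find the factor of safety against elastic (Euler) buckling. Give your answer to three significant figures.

I = a⁴/12 = 137⁴/12 = 2.936×10^7 mm⁴
I = 2.936×10^7 mm⁴ = 2.936×10^-5 m⁴
Effective length L_e = K·L = 1 × 4.71 = 4.710 m
P_cr = π²EI / L_e² = π² × 198×10⁹ × 2.936×10^-5 / 4.710² = 2.586×10^6 N
Factor of safety n = P_cr / P = 2586.0 / 658 = 3.93

n ≈ 3.93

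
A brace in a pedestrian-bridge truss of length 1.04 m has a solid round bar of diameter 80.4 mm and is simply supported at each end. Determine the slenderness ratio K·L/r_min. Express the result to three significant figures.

For a solid circle r = d/4 = 80.4/4 = 20.10 mm
L_e = K·L = 1 × 1.04 m = 1.040 m = 1040.0 mm
λ = L_e / r_min = 1040.0 / 20.10 = 51.7

λ ≈ 51.7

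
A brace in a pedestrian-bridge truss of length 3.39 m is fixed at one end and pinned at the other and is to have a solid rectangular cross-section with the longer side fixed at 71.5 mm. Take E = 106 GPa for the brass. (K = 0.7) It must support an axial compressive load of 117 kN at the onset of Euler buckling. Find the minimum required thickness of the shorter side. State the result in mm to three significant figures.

b ≈ 47.3 mm

L_e = K·L = 0.7 × 3.39 = 2.373 m
Required I = P_cr·L_e²/(π²E) = 1.170×10^5 × 2.373² / (π² × 1.06×10^11) = 6.298×10^-7 m⁴
I_req = 6.298×10^5 mm⁴
Rectangle, weak axis: I_min = h·b³/12 with h = 71.5 mm fixed  ⇒  b = (12I/h)^(1/3) = 47.3 mm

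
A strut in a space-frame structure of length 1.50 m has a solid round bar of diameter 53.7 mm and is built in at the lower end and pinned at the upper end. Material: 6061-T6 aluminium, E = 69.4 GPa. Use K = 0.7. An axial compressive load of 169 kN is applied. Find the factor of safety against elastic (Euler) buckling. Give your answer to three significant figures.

I = πd⁴/64 = π×53.7⁴/64 = 4.082×10^5 mm⁴
I = 4.082×10^5 mm⁴ = 4.082×10^-7 m⁴
Effective length L_e = K·L = 0.7 × 1.50 = 1.050 m
P_cr = π²EI / L_e² = π² × 69.4×10⁹ × 4.082×10^-7 / 1.050² = 2.536×10^5 N
Factor of safety n = P_cr / P = 253.60 / 169 = 1.50

n ≈ 1.50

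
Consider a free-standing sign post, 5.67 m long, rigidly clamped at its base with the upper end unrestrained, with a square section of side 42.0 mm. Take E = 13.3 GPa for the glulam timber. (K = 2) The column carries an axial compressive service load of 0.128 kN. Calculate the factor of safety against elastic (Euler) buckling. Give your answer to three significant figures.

n ≈ 2.07

I = a⁴/12 = 42.0⁴/12 = 2.593×10^5 mm⁴
I = 2.593×10^5 mm⁴ = 2.593×10^-7 m⁴
Effective length L_e = K·L = 2 × 5.67 = 11.34 m
P_cr = π²EI / L_e² = π² × 13.3×10⁹ × 2.593×10^-7 / 11.34² = 264.7 N
Factor of safety n = P_cr / P = 0.26469 / 0.128 = 2.07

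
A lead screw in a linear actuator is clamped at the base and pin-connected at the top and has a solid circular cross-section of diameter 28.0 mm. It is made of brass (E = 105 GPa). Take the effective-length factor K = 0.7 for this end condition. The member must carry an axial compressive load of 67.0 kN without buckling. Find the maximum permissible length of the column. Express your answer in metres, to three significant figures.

I = πd⁴/64 = π×28.0⁴/64 = 3.017×10^4 mm⁴
I = 3.017×10^-8 m⁴
At the buckling limit P_cr = P = 6.700×10^4 N
From P_cr = π²EI/(K·L)²:  L = (1/K)·√(π²EI/P_cr) = (1/0.7)·√(π²×1.05×10^11×3.017×10^-8/6.700×10^4)
L = 0.976 m

L_max ≈ 0.976 m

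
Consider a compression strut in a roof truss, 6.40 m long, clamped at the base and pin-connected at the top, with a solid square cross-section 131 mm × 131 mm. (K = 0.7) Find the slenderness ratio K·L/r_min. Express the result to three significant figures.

I = a⁴/12 = 131⁴/12 = 2.454×10^7 mm⁴
A = 1.716×10^4 mm²;  r_min = √(I/A) = √(2.454×10^7/1.716×10^4) = 37.82 mm
L_e = K·L = 0.7 × 6.40 m = 4.480 m = 4480.0 mm
λ = L_e / r_min = 4480.0 / 37.82 = 118

λ ≈ 118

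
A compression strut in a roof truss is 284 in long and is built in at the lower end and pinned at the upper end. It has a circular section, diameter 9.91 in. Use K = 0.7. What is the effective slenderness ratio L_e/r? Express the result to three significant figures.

λ ≈ 80.2

I = πd⁴/64 = π×9.91⁴/64 = 473.4 in⁴
A = 77.13 in²;  r_min = √(I/A) = √(473.4/77.13) = 2.478 in
L_e = K·L = 0.7 × 284 = 198.8 in
λ = L_e / r_min = 198.80 / 2.478 = 80.2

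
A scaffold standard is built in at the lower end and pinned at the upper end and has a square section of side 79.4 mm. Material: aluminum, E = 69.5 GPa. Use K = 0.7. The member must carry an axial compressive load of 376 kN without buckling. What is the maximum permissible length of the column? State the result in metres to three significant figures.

L_max ≈ 3.51 m

I = a⁴/12 = 79.4⁴/12 = 3.312×10^6 mm⁴
I = 3.312×10^-6 m⁴
At the buckling limit P_cr = P = 3.760×10^5 N
From P_cr = π²EI/(K·L)²:  L = (1/K)·√(π²EI/P_cr) = (1/0.7)·√(π²×6.95×10^10×3.312×10^-6/3.760×10^5)
L = 3.51 m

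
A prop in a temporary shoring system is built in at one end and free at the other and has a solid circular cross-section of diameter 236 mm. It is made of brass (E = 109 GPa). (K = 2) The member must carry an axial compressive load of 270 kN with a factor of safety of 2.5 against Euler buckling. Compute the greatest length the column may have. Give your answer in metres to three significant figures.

I = πd⁴/64 = π×236⁴/64 = 1.523×10^8 mm⁴
I = 1.523×10^-4 m⁴
Required critical load P_cr = n·P = 2.5 × 270 = 675.0 kN = 6.750×10^5 N
From P_cr = π²EI/(K·L)²:  L = (1/K)·√(π²EI/P_cr) = (1/2)·√(π²×1.09×10^11×1.523×10^-4/6.750×10^5)
L = 7.79 m

L_max ≈ 7.79 m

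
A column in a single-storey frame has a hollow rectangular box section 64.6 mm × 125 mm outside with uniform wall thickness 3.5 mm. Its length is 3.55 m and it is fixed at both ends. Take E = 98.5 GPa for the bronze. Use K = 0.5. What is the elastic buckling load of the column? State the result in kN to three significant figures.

P_cr ≈ 287 kN

Inner dimensions: h_i = 125 − 2×3.5 = 118.0 mm, b_i = 64.6 − 2×3.5 = 57.60 mm
Weak-axis I_min = (h_o·b_o³ − h_i·b_i³)/12 with b_o = 64.6, b_i = 57.60 mm (shorter outer/inner sides).
I_min = (125×64.6³ − 118.0×57.60³)/12 = 9.290×10^5 mm⁴
I = 9.290×10^5 mm⁴ = 9.290×10^-7 m⁴
Effective length L_e = K·L = 0.5 × 3.55 = 1.775 m
P_cr = π²EI / L_e² = π² × 98.5×10⁹ × 9.290×10^-7 / 1.775² = 2.867×10^5 N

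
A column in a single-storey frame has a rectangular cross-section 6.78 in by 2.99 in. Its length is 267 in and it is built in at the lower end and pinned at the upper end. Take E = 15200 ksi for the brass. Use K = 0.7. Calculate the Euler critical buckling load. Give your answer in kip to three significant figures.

Buckling occurs about the weak axis: I_min = h·b³/12 with b = 2.99 in (the shorter side).
I_min = 6.78×2.99³/12 = 15.10 in⁴
Effective length L_e = K·L = 0.7 × 267 = 186.9 in
P_cr = π²EI / L_e² = π² × 15200×10³ × 15.10 / 186.9² = 6.486×10^4 lb

P_cr ≈ 64.9 kip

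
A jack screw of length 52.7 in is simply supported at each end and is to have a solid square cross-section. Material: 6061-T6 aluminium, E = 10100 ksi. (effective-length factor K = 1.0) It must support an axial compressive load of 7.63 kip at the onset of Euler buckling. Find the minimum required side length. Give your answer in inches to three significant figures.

L_e = K·L = 1 × 52.7 = 52.70 in
Required I = P_cr·L_e²/(π²E) = 7.630×10^3 × 52.70² / (π² × 1.01×10^7) = 0.2126 in⁴
Solid square: I = a⁴/12  ⇒  a = (12I)^(1/4) = (12×0.2126)^(1/4) = 1.26 in

a ≈ 1.26 in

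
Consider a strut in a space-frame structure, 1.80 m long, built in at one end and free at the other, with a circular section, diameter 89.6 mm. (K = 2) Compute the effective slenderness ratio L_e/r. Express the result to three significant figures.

λ ≈ 161

For a solid circle r = d/4 = 89.6/4 = 22.40 mm
L_e = K·L = 2 × 1.80 m = 3.600 m = 3600.0 mm
λ = L_e / r_min = 3600.0 / 22.40 = 161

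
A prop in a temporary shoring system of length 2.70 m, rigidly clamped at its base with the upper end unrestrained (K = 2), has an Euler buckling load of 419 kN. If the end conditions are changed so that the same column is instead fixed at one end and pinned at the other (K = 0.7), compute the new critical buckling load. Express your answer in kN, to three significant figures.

P_cr ∝ 1/K², so P_cr,new = P_cr,old × (K_old/K_new)² = 419 × (2/0.7)²
= 419 × 8.163 = 3420 kN

P_cr ≈ 3420 kN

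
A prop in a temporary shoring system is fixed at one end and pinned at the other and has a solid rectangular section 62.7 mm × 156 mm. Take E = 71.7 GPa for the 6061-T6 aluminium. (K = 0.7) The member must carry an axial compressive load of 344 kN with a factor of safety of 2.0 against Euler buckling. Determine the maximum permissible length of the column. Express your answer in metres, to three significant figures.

L_max ≈ 2.59 m

Buckling occurs about the weak axis: I_min = h·b³/12 with b = 62.7 mm (the shorter side).
I_min = 156×62.7³/12 = 3.204×10^6 mm⁴
I = 3.204×10^-6 m⁴
Required critical load P_cr = n·P = 2.0 × 344 = 688.0 kN = 6.880×10^5 N
From P_cr = π²EI/(K·L)²:  L = (1/K)·√(π²EI/P_cr) = (1/0.7)·√(π²×7.17×10^10×3.204×10^-6/6.880×10^5)
L = 2.59 m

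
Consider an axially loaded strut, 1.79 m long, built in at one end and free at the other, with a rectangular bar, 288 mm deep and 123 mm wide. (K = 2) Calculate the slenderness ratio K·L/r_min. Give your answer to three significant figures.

For a rectangle r_min = b/√12 = 123/√12 = 35.51 mm
L_e = K·L = 2 × 1.79 m = 3.580 m = 3580.0 mm
λ = L_e / r_min = 3580.0 / 35.51 = 101

λ ≈ 101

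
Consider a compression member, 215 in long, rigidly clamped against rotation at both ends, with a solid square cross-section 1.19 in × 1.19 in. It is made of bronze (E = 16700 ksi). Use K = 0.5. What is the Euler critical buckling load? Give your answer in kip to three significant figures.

P_cr ≈ 2.38 kip

I = a⁴/12 = 1.19⁴/12 = 0.1671 in⁴
Effective length L_e = K·L = 0.5 × 215 = 107.5 in
P_cr = π²EI / L_e² = π² × 16700×10³ × 0.1671 / 107.5² = 2.383×10^3 lb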